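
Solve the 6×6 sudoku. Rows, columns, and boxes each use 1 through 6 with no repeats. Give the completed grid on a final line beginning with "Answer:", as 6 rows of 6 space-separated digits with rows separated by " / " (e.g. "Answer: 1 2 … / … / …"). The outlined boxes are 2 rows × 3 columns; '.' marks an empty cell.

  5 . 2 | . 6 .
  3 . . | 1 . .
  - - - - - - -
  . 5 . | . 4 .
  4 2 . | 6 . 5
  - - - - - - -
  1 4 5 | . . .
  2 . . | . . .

Step 1. [r6c2∈{3,6}] r6c2 is the only open cell in col 2 admitting 3, so r6c2=3.
Step 2. [r6c3∈{6}] nothing but 6 survives at r6c3, so r6c3=6.
Step 3. [r2c5∈{2,5}] 5 has one home in row 2: r2c5, so r2c5=5.
Step 4. [r5c5∈{2,3}] in col 5, 2 fits only at r5c5. So r5c5=2.
Step 5. [r4c5∈{1,3}] across col 5, 3 lands solely at r4c5. So r4c5=3.
Step 6. [r3c6∈{1,2}] box 4 places 1 nowhere but r3c6 ⇒ r3c6=1.
Step 7. [r6c6∈{4}] nothing but 4 survives at r6c6, so r6c6=4.
Step 8. [r1c6∈{3}] r1c6 has the single candidate 3. So r1c6=3.
Step 9. [r3c1∈{6}] r3c1 is down to just 6. So r3c1=6.
Step 10. [r2c6∈{2}] r2c6 has the single candidate 2 ⇒ r2c6=2.
Step 11. [r3c3∈{3}] nothing but 3 survives at r3c3 ⇒ r3c3=3.
Step 12. [r3c4∈{2}] nothing but 2 survives at r3c4. So r3c4=2.
Step 13. [r1c2∈{1}] r1c2's peers cover all but 1. So r1c2=1.
Step 14. [r6c5∈{1}] nothing but 1 survives at r6c5 ⇒ r6c5=1.
Step 15. [r2c2∈{6}] r2c2's peers cover all but 6, so r2c2=6.
Step 16. [r5c6∈{6}] r5c6's peers cover all but 6 ⇒ r5c6=6.
Step 17. [r6c4∈{5}] r6c4's peers cover all but 5. So r6c4=5.
Step 18. [r4c3∈{1}] only 1 remains possible at r4c3, so r4c3=1.
Step 19. [r5c4∈{3}] r5c4 is down to just 3. So r5c4=3.
Step 20. [r2c3∈{4}] r2c3 is down to just 4, so r2c3=4.
Step 21. [r1c4∈{4}] r1c4 is down to just 4 ⇒ r1c4=4.

Answer: 5 1 2 4 6 3 / 3 6 4 1 5 2 / 6 5 3 2 4 1 / 4 2 1 6 3 5 / 1 4 5 3 2 6 / 2 3 6 5 1 4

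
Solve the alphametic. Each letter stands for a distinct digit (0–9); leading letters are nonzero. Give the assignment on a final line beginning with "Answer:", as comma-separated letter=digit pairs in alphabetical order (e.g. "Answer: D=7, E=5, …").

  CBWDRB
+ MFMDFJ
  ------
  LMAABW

Step 1. [col 1: B + J ≡ W (mod 10)] no forcing yet in column 1 (carry-in 0); B=3 is free and consistent — try it. So B=3.
Step 2. [col 1: B + J ≡ W (mod 10)] several values work for J in column 1 (B + J ≡ W (mod 10), carry-in 0); try J=6, so J=6.
Step 3. [col 1: B + J ≡ W (mod 10)] from column 1 (B=3, J=6, carry-in 0, digits 3,6 already taken and all letters distinct): W must equal 9. So W=9.
Step 4. [col 2: R + F ≡ B (mod 10)] F=8 is one option consistent with column 2 (R + F ≡ B (mod 10), carry-in 0) — take it. So F=8.
Step 5. [col 2: R + F ≡ B (mod 10)] column 2 reads R+F+carry(0)=B with F=8, B=3; with digits 3,6,8,9 already taken and all letters distinct, the only value for R is 5, so R=5.
Step 6. [col 3: D + D ≡ A (mod 10)] column 3 reads D+D+carry(1)=A with nothing yet; with digits 3,5,6,8,9 already taken and all letters distinct, the only value for D is 0, so D=0.
Step 7. [col 3: D + D ≡ A (mod 10)] column 3 reads D+D+carry(1)=A with D=0; with digits 0,3,5,6,8,9 already taken and all letters distinct, the only value for A is 1. So A=1.
Step 8. [col 4: W + M ≡ A (mod 10)] column 4 reads W+M+carry(0)=A with W=9, A=1; with digits 0,1,3,5,6,8,9 already taken and all letters distinct, the only value for M is 2. So M=2.
Step 9. [col 6: C + M ≡ L (mod 10)] column 6 reads C+M+carry(1)=L with M=2; with digits 0,1,2,3,5,6,8,9 already taken and all letters distinct, the only value for C is 4, so C=4.
Step 10. [col 6: C + M ≡ L (mod 10)] column 6: given C=4, M=2, carry-in 1, and digits 0,1,2,3,4,5,6,8,9 already taken and all letters distinct, C+M≡L (mod 10) forces L=7, so L=7.

Answer: A=1, B=3, C=4, D=0, F=8, J=6, L=7, M=2, R=5, W=9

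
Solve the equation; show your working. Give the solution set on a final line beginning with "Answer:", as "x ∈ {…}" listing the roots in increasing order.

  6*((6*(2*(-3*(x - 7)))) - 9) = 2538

Step 1. [6*((6*(2*(-3*(x - 7)))) - 9) = 2538] 6 out front; divide by 6. So div: (6*(2*(-3*(x - 7)))) - 9 = 423.
Step 2. [(6*(2*(-3*(x - 7)))) - 9 = 423] the outer -9 inverts by adding 9. So sub: 6*(2*(-3*(x - 7))) = 432.
Step 3. [6*(2*(-3*(x - 7))) = 432] 6·(inner) — divide through by 6 ⇒ div: 2*(-3*(x - 7)) = 72.
Step 4. [2*(-3*(x - 7)) = 72] LHS = 2·(…); ÷2 both sides, so div: -3*(x - 7) = 36.
Step 5. [-3*(x - 7) = 36] -3 out front; divide by -3, so div: x - 7 = -12.
Step 6. [x - 7 = -12] the outer -7 inverts by adding 7 ⇒ sub: x = -5.

Answer: x ∈ {-5}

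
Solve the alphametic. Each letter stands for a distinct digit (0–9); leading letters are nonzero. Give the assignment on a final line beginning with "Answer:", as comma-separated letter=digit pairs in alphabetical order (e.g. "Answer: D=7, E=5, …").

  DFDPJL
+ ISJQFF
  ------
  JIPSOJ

Step 1. [col 1: L + F ≡ J (mod 10)] J=4 is one option consistent with column 1 (L + F ≡ J (mod 10), carry-in 0) — take it. So J=4.
Step 2. [col 1: L + F ≡ J (mod 10)] column 1 (L + F ≡ J (mod 10), carry-in 0) doesn't pin F yet; pick F=5 and continue ⇒ F=5.
Step 3. [col 1: L + F ≡ J (mod 10)] column 1: given F=5, J=4, carry-in 0, and digits 4,5 already taken and all letters distinct, L+F≡J (mod 10) forces L=9. So L=9.
Step 4. [col 2: J + F ≡ O (mod 10)] column 2 reads J+F+carry(1)=O with J=4, F=5; with digits 4,5,9 already taken and all letters distinct, the only value for O is 0 ⇒ O=0.
Step 5. [col 3: P + Q ≡ S (mod 10)] column 3 (P + Q ≡ S (mod 10), carry-in 1) doesn't pin S yet; pick S=6 and continue, so S=6.
Step 6. [col 3: P + Q ≡ S (mod 10)] several values work for Q in column 3 (P + Q ≡ S (mod 10), carry-in 1); try Q=8. So Q=8.
Step 7. [col 3: P + Q ≡ S (mod 10)] column 3: given Q=8, S=6, carry-in 1, and digits 0,4,5,6,8,9 already taken and all letters distinct, P+Q≡S (mod 10) forces P=7, so P=7.
Step 8. [col 4: D + J ≡ P (mod 10)] column 4: given J=4, P=7, carry-in 1, and digits 0,4,5,6,7,8,9 already taken and all letters distinct, D+J≡P (mod 10) forces D=2 ⇒ D=2.
Step 9. [col 5: F + S ≡ I (mod 10)] in column 5 we have F+S≡I with carry-in 0; given F=5, S=6 and digits 0,2,4,5,6,7,8,9 already taken and all letters distinct, that pins I to 1, so I=1.

Answer: D=2, F=5, I=1, J=4, L=9, O=0, P=7, Q=8, S=6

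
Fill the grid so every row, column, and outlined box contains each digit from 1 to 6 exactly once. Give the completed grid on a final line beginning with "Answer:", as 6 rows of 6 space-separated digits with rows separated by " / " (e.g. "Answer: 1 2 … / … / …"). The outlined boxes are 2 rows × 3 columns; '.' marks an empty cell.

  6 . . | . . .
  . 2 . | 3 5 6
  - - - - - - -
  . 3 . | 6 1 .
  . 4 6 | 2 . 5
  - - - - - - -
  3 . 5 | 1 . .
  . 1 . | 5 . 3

Step 1. [r1c6∈{1,2,4}] col 6 places 1 nowhere but r1c6, so r1c6=1.
Step 2. [r5c6∈{2,4}] col 6 places 2 nowhere but r5c6, so r5c6=2.
Step 3. [r5c5∈{4,6}] 4 has one home in row 5: r5c5 ⇒ r5c5=4.
Step 4. [r2c3∈{1,4}] across col 3, 1 lands solely at r2c3. So r2c3=1.
Step 5. [r2c1∈{4}] only 4 remains possible at r2c1 ⇒ r2c1=4.
Step 6. [r6c1∈{2}] only 2 remains possible at r6c1 ⇒ r6c1=2.
Step 7. [r1c2∈{5}] only 5 remains possible at r1c2 ⇒ r1c2=5.
Step 8. [r3c3∈{2}] nothing but 2 survives at r3c3 ⇒ r3c3=2.
Step 9. [r3c6∈{4}] r3c6's peers cover all but 4, so r3c6=4.
Step 10. [r1c4∈{4}] r1c4 is down to just 4 ⇒ r1c4=4.
Step 11. [r1c3∈{3}] nothing but 3 survives at r1c3, so r1c3=3.
Step 12. [r4c1∈{1}] nothing but 1 survives at r4c1. So r4c1=1.
Step 13. [r1c5∈{2}] r1c5 has the single candidate 2, so r1c5=2.
Step 14. [r6c5∈{6}] r6c5's peers cover all but 6. So r6c5=6.
Step 15. [r5c2∈{6}] only 6 remains possible at r5c2. So r5c2=6.
Step 16. [r4c5∈{3}] only 3 remains possible at r4c5 ⇒ r4c5=3.
Step 17. [r6c3∈{4}] r6c3 has the single candidate 4 ⇒ r6c3=4.
Step 18. [r3c1∈{5}] only 5 remains possible at r3c1 ⇒ r3c1=5.

Answer: 6 5 3 4 2 1 / 4 2 1 3 5 6 / 5 3 2 6 1 4 / 1 4 6 2 3 5 / 3 6 5 1 4 2 / 2 1 4 5 6 3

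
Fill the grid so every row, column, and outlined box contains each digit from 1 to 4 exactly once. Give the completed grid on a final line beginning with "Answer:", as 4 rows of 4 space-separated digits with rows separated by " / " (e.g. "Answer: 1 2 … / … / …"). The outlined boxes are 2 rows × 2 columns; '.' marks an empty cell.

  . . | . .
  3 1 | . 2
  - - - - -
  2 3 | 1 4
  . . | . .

Step 1. [r1c1∈{4}] r1c1 is down to just 4, so r1c1=4.
Step 2. [r1c3∈{3}] nothing but 3 survives at r1c3. So r1c3=3.
Step 3. [r4c1∈{1}] r4c1 is down to just 1, so r4c1=1.
Step 4. [r4c3∈{2}] r4c3 is down to just 2, so r4c3=2.
Step 5. [r1c2∈{2}] r1c2 is down to just 2. So r1c2=2.
Step 6. [r1c4∈{1}] r1c4's peers cover all but 1. So r1c4=1.
Step 7. [r2c3∈{4}] only 4 remains possible at r2c3 ⇒ r2c3=4.
Step 8. [r4c2∈{4}] r4c2 is down to just 4. So r4c2=4.
Step 9. [r4c4∈{3}] r4c4 has the single candidate 3 ⇒ r4c4=3.

Answer: 4 2 3 1 / 3 1 4 2 / 2 3 1 4 / 1 4 2 3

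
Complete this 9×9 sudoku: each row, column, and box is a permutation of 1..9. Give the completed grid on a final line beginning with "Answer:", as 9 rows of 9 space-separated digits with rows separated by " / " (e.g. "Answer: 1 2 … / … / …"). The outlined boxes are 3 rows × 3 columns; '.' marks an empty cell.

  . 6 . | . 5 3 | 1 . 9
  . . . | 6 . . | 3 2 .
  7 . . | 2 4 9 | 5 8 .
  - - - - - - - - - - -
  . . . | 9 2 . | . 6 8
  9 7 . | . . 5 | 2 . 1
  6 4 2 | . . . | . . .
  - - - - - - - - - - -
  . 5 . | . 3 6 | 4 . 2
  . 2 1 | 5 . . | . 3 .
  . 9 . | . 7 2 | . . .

Step 1. [r2c2∈{1,8}] r2c2 is the only open cell in col 2 admitting 8, so r2c2=8.
Step 2. [r7c1∈{8}] r7c1 is down to just 8 ⇒ r7c1=8.
Step 3. [r8c1∈{4}] r8c1 is down to just 4. So r8c1=4.
Step 4. [r4c7∈{7}] only 7 remains possible at r4c7, so r4c7=7.
Step 5. [r3c3∈{3}] r3c3 has the single candidate 3, so r3c3=3.
Step 6. [r8c6∈{8}] r8c6 is down to just 8. So r8c6=8.
Step 7. [r7c8∈{1,7,9}] in row 7, 9 fits only at r7c8. So r7c8=9.
Step 8. [r1c8∈{4,7}] col 8 places 7 nowhere but r1c8 ⇒ r1c8=7.
Step 9. [r6c4∈{1,3,7,8}] col 4 places 7 nowhere but r6c4 ⇒ r6c4=7.
Step 10. [r6c6∈{1}] only 1 remains possible at r6c6, so r6c6=1.
Step 11. [r8c7∈{6}] r8c7 has the single candidate 6, so r8c7=6.
Step 12. [r5c3∈{8}] r5c3's peers cover all but 8, so r5c3=8.
Step 13. [r9c8∈{1,5}] 1 has one home in col 8: r9c8, so r9c8=1.
Step 14. [r4c2∈{1,3}] r4c2 is the only open cell in col 2 admitting 3 ⇒ r4c2=3.
Step 15. [r4c3∈{5}] nothing but 5 survives at r4c3. So r4c3=5.
Step 16. [r6c8∈{5}] r6c8 has the single candidate 5, so r6c8=5.
Step 17. [r4c1∈{1}] nothing but 1 survives at r4c1. So r4c1=1.
Step 18. [r9c4∈{4}] r9c4 is down to just 4, so r9c4=4.
Step 19. [r2c3∈{4,9}] across row 2, 9 lands solely at r2c3, so r2c3=9.
Step 20. [r1c4∈{8}] r1c4 has the single candidate 8 ⇒ r1c4=8.
Step 21. [r2c5∈{1}] r2c5 is down to just 1 ⇒ r2c5=1.
Step 22. [r5c5∈{6}] r5c5 is down to just 6, so r5c5=6.
Step 23. [r7c3∈{7}] only 7 remains possible at r7c3, so r7c3=7.
Step 24. [r2c9∈{4}] r2c9's peers cover all but 4, so r2c9=4.
Step 25. [r6c9∈{3}] r6c9 has the single candidate 3, so r6c9=3.
Step 26. [r7c4∈{1}] nothing but 1 survives at r7c4. So r7c4=1.
Step 27. [r9c3∈{6}] r9c3 is down to just 6, so r9c3=6.
Step 28. [r2c6∈{7}] nothing but 7 survives at r2c6. So r2c6=7.
Step 29. [r8c5∈{9}] r8c5's peers cover all but 9 ⇒ r8c5=9.
Step 30. [r9c7∈{8}] r9c7 has the single candidate 8. So r9c7=8.
Step 31. [r1c1∈{2}] r1c1 has the single candidate 2 ⇒ r1c1=2.
Step 32. [r9c9∈{5}] r9c9 has the single candidate 5. So r9c9=5.
Step 33. [r4c6∈{4}] r4c6's peers cover all but 4 ⇒ r4c6=4.
Step 34. [r5c4∈{3}] r5c4 is down to just 3. So r5c4=3.
Step 35. [r3c2∈{1}] r3c2 has the single candidate 1. So r3c2=1.
Step 36. [r8c9∈{7}] r8c9's peers cover all but 7. So r8c9=7.
Step 37. [r6c7∈{9}] r6c7 is down to just 9, so r6c7=9.
Step 38. [r5c8∈{4}] only 4 remains possible at r5c8, so r5c8=4.
Step 39. [r1c3∈{4}] nothing but 4 survives at r1c3, so r1c3=4.
Step 40. [r6c5∈{8}] only 8 remains possible at r6c5 ⇒ r6c5=8.
Step 41. [r2c1∈{5}] r2c1's peers cover all but 5 ⇒ r2c1=5.
Step 42. [r3c9∈{6}] only 6 remains possible at r3c9, so r3c9=6.
Step 43. [r9c1∈{3}] r9c1's peers cover all but 3. So r9c1=3.

Answer: 2 6 4 8 5 3 1 7 9 / 5 8 9 6 1 7 3 2 4 / 7 1 3 2 4 9 5 8 6 / 1 3 5 9 2 4 7 6 8 / 9 7 8 3 6 5 2 4 1 / 6 4 2 7 8 1 9 5 3 / 8 5 7 1 3 6 4 9 2 / 4 2 1 5 9 8 6 3 7 / 3 9 6 4 7 2 8 1 5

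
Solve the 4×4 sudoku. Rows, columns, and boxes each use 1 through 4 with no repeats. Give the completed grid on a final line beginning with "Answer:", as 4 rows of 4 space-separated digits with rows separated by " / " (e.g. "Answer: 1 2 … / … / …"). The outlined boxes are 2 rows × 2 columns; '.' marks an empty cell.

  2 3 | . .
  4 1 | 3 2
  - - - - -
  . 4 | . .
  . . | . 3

Step 1. [r3c4∈{1}] r3c4's peers cover all but 1 ⇒ r3c4=1.
Step 2. [r4c3∈{2,4}] in row 4, 4 fits only at r4c3, so r4c3=4.
Step 3. [r4c1∈{1}] r4c1 is down to just 1. So r4c1=1.
Step 4. [r1c4∈{4}] only 4 remains possible at r1c4. So r1c4=4.
Step 5. [r3c3∈{2}] r3c3 is down to just 2 ⇒ r3c3=2.
Step 6. [r4c2∈{2}] nothing but 2 survives at r4c2, so r4c2=2.
Step 7. [r1c3∈{1}] r1c3 is down to just 1 ⇒ r1c3=1.
Step 8. [r3c1∈{3}] r3c1 is down to just 3, so r3c1=3.

Answer: 2 3 1 4 / 4 1 3 2 / 3 4 2 1 / 1 2 4 3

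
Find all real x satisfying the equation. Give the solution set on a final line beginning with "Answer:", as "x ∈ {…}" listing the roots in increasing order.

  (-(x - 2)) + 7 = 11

Step 1. [(-(x - 2)) + 7 = 11] 7 comes off first (subtract 7). So sub: -(x - 2) = 4.
Step 2. [-(x - 2) = 4] LHS negated; negate both sides, so neg: x - 2 = -4.
Step 3. [x - 2 = -4] -2 is outermost — add 2 both sides ⇒ sub: x = -2.

Answer: x ∈ {-2}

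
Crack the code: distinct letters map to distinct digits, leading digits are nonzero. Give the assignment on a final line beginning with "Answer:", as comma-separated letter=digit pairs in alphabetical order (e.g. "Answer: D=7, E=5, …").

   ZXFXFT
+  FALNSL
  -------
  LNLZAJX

Step 1. [col 1: T + L ≡ X (mod 10)] several values work for T in column 1 (T + L ≡ X (mod 10), carry-in 0); try T=2 ⇒ T=2.
Step 2. [col 1: T + L ≡ X (mod 10)] column 1 (T + L ≡ X (mod 10), carry-in 0) doesn't pin L yet; pick L=1 and continue ⇒ L=1.
Step 3. [col 1: T + L ≡ X (mod 10)] from column 1 (T=2, L=1, carry-in 0, digits 1,2 already taken and all letters distinct): X must equal 3. So X=3.
Step 4. [col 2: F + S ≡ J (mod 10)] several values work for J in column 2 (F + S ≡ J (mod 10), carry-in 0); try J=5. So J=5.
Step 5. [col 2: F + S ≡ J (mod 10)] no forcing yet in column 2 (carry-in 0); F=6 is free and consistent — try it, so F=6.
Step 6. [col 2: F + S ≡ J (mod 10)] column 2 reads F+S+carry(0)=J with F=6, J=5; with digits 1,2,3,5,6 already taken and all letters distinct, the only value for S is 9 ⇒ S=9.
Step 7. [col 3: X + N ≡ A (mod 10)] several values work for A in column 3 (X + N ≡ A (mod 10), carry-in 1); try A=8. So A=8.
Step 8. [col 3: X + N ≡ A (mod 10)] from column 3 (X=3, A=8, carry-in 1, digits 1,2,3,5,6,8,9 already taken and all letters distinct): N must equal 4, so N=4.
Step 9. [col 4: F + L ≡ Z (mod 10)] in column 4 we have F+L≡Z with carry-in 0; given F=6, L=1 and digits 1,2,3,4,5,6,8,9 already taken and all letters distinct, that pins Z to 7, so Z=7.

Answer: A=8, F=6, J=5, L=1, N=4, S=9, T=2, X=3, Z=7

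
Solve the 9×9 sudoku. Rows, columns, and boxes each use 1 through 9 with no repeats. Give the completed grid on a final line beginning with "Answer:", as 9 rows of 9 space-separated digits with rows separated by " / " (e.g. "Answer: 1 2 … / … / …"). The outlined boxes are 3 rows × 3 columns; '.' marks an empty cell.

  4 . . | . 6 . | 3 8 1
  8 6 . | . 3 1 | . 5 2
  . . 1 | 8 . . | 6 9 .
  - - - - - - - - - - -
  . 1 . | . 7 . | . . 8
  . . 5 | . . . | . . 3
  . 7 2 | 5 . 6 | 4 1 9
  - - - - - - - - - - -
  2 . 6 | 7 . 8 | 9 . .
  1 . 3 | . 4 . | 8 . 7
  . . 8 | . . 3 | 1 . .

Step 1. [r9c9∈{4,5,6}] col 9 places 6 nowhere but r9c9 ⇒ r9c9=6.
Step 2. [r8c8∈{2}] only 2 remains possible at r8c8 ⇒ r8c8=2.
Step 3. [r4c4∈{2,3,4,9}] r4c4 is the only open cell in col 4 admitting 3. So r4c4=3.
Step 4. [r5c4∈{1,2,4,9}] 1 has one home in col 4: r5c4. So r5c4=1.
Step 5. [r3c2∈{2,3,5}] r3c2 is the only open cell in col 2 admitting 3 ⇒ r3c2=3.
Step 6. [r1c2∈{2,5,9}] in col 2, 2 fits only at r1c2 ⇒ r1c2=2.
Step 7. [r1c4∈{9}] only 9 remains possible at r1c4 ⇒ r1c4=9.
Step 8. [r1c6∈{5,7}] r1c6 is the only open cell in row 1 admitting 5 ⇒ r1c6=5.
Step 9. [r8c2∈{5,9}] row 8 places 5 nowhere but r8c2. So r8c2=5.
Step 10. [r7c2∈{4}] nothing but 4 survives at r7c2, so r7c2=4.
Step 11. [r5c6∈{2,4,9}] in row 5, 4 fits only at r5c6, so r5c6=4.
Step 12. [r9c2∈{9}] r9c2's peers cover all but 9, so r9c2=9.
Step 13. [r5c5∈{2,8,9}] col 5 places 9 nowhere but r5c5 ⇒ r5c5=9.
Step 14. [r5c7∈{2,7}] row 5 places 2 nowhere but r5c7. So r5c7=2.
Step 15. [r2c3∈{7,9}] in row 2, 9 fits only at r2c3 ⇒ r2c3=9.
Step 16. [r5c1∈{6}] only 6 remains possible at r5c1, so r5c1=6.
Step 17. [r3c5∈{2}] r3c5 has the single candidate 2, so r3c5=2.
Step 18. [r3c6∈{7}] nothing but 7 survives at r3c6. So r3c6=7.
Step 19. [r7c5∈{1,5}] row 7 places 1 nowhere but r7c5 ⇒ r7c5=1.
Step 20. [r9c5∈{5}] r9c5 is down to just 5. So r9c5=5.
Step 21. [r4c8∈{6}] r4c8 has the single candidate 6, so r4c8=6.
Step 22. [r7c9∈{5}] nothing but 5 survives at r7c9. So r7c9=5.
Step 23. [r6c1∈{3}] r6c1 has the single candidate 3, so r6c1=3.
Step 24. [r4c3∈{4}] r4c3 is down to just 4, so r4c3=4.
Step 25. [r2c7∈{7}] r2c7's peers cover all but 7. So r2c7=7.
Step 26. [r9c8∈{4}] r9c8 has the single candidate 4 ⇒ r9c8=4.
Step 27. [r8c6∈{9}] nothing but 9 survives at r8c6. So r8c6=9.
Step 28. [r5c8∈{7}] nothing but 7 survives at r5c8. So r5c8=7.
Step 29. [r7c8∈{3}] only 3 remains possible at r7c8, so r7c8=3.
Step 30. [r3c9∈{4}] nothing but 4 survives at r3c9, so r3c9=4.
Step 31. [r6c5∈{8}] r6c5 has the single candidate 8 ⇒ r6c5=8.
Step 32. [r9c1∈{7}] only 7 remains possible at r9c1, so r9c1=7.
Step 33. [r1c3∈{7}] r1c3's peers cover all but 7, so r1c3=7.
Step 34. [r4c6∈{2}] r4c6 has the single candidate 2, so r4c6=2.
Step 35. [r4c7∈{5}] r4c7 has the single candidate 5 ⇒ r4c7=5.
Step 36. [r9c4∈{2}] r9c4 is down to just 2 ⇒ r9c4=2.
Step 37. [r5c2∈{8}] r5c2 is down to just 8 ⇒ r5c2=8.
Step 38. [r4c1∈{9}] r4c1 has the single candidate 9. So r4c1=9.
Step 39. [r2c4∈{4}] r2c4 has the single candidate 4. So r2c4=4.
Step 40. [r8c4∈{6}] only 6 remains possible at r8c4. So r8c4=6.
Step 41. [r3c1∈{5}] r3c1's peers cover all but 5 ⇒ r3c1=5.

Answer: 4 2 7 9 6 5 3 8 1 / 8 6 9 4 3 1 7 5 2 / 5 3 1 8 2 7 6 9 4 / 9 1 4 3 7 2 5 6 8 / 6 8 5 1 9 4 2 7 3 / 3 7 2 5 8 6 4 1 9 / 2 4 6 7 1 8 9 3 5 / 1 5 3 6 4 9 8 2 7 / 7 9 8 2 5 3 1 4 6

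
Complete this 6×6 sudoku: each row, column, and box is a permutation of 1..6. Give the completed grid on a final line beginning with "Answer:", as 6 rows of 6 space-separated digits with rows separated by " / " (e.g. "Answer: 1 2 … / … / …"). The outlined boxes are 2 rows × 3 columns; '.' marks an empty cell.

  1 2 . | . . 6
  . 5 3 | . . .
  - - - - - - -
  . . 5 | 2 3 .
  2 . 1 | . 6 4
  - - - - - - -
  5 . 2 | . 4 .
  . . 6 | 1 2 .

Step 1. [r6c1∈{3,4}] across col 1, 3 lands solely at r6c1 ⇒ r6c1=3.
Step 2. [r1c4∈{3,4,5}] row 1 places 3 nowhere but r1c4. So r1c4=3.
Step 3. [r3c2∈{4,6}] col 2 places 6 nowhere but r3c2, so r3c2=6.
Step 4. [r2c6∈{1,2}] row 2 places 2 nowhere but r2c6. So r2c6=2.
Step 5. [r3c1∈{4}] only 4 remains possible at r3c1 ⇒ r3c1=4.
Step 6. [r5c4∈{6}] r5c4's peers cover all but 6. So r5c4=6.
Step 7. [r6c6∈{5}] only 5 remains possible at r6c6 ⇒ r6c6=5.
Step 8. [r2c1∈{6}] nothing but 6 survives at r2c1, so r2c1=6.
Step 9. [r4c4∈{5}] r4c4's peers cover all but 5. So r4c4=5.
Step 10. [r6c2∈{4}] only 4 remains possible at r6c2 ⇒ r6c2=4.
Step 11. [r1c3∈{4}] r1c3's peers cover all but 4. So r1c3=4.
Step 12. [r5c6∈{3}] nothing but 3 survives at r5c6, so r5c6=3.
Step 13. [r1c5∈{5}] only 5 remains possible at r1c5, so r1c5=5.
Step 14. [r2c4∈{4}] r2c4 has the single candidate 4. So r2c4=4.
Step 15. [r4c2∈{3}] r4c2's peers cover all but 3, so r4c2=3.
Step 16. [r2c5∈{1}] only 1 remains possible at r2c5 ⇒ r2c5=1.
Step 17. [r3c6∈{1}] r3c6 is down to just 1 ⇒ r3c6=1.
Step 18. [r5c2∈{1}] nothing but 1 survives at r5c2, so r5c2=1.

Answer: 1 2 4 3 5 6 / 6 5 3 4 1 2 / 4 6 5 2 3 1 / 2 3 1 5 6 4 / 5 1 2 6 4 3 / 3 4 6 1 2 5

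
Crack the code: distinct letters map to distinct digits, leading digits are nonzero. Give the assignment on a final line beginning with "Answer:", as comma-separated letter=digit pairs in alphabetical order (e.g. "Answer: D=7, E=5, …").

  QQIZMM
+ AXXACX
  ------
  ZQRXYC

Step 1. [col 1: M + X ≡ C (mod 10)] X=9 is one option consistent with column 1 (M + X ≡ C (mod 10), carry-in 0) — take it. So X=9.
Step 2. [col 1: M + X ≡ C (mod 10)] C=4 is one option consistent with column 1 (M + X ≡ C (mod 10), carry-in 0) — take it, so C=4.
Step 3. [col 1: M + X ≡ C (mod 10)] column 1 reads M+X+carry(0)=C with X=9, C=4; with digits 4,9 already taken and all letters distinct, the only value for M is 5. So M=5.
Step 4. [col 2: M + C ≡ Y (mod 10)] in column 2 we have M+C≡Y with carry-in 1; given M=5, C=4 and digits 4,5,9 already taken and all letters distinct, that pins Y to 0, so Y=0.
Step 5. [col 3: Z + A ≡ X (mod 10)] several values work for Z in column 3 (Z + A ≡ X (mod 10), carry-in 1); try Z=6 ⇒ Z=6.
Step 6. [col 3: Z + A ≡ X (mod 10)] from column 3 (Z=6, X=9, carry-in 1, digits 0,4,5,6,9 already taken and all letters distinct): A must equal 2, so A=2.
Step 7. [col 4: I + X ≡ R (mod 10)] in column 4 we have I+X≡R with carry-in 0; given X=9 and digits 0,2,4,5,6,9 already taken and all letters distinct, that pins R to 7 ⇒ R=7.
Step 8. [col 4: I + X ≡ R (mod 10)] column 4 reads I+X+carry(0)=R with X=9, R=7; with digits 0,2,4,5,6,7,9 already taken and all letters distinct, the only value for I is 8 ⇒ I=8.
Step 9. [col 5: Q + X ≡ Q (mod 10)] no forcing yet in column 5 (carry-in 1); Q=3 is free and consistent — try it ⇒ Q=3.

Answer: A=2, C=4, I=8, M=5, Q=3, R=7, X=9, Y=0, Z=6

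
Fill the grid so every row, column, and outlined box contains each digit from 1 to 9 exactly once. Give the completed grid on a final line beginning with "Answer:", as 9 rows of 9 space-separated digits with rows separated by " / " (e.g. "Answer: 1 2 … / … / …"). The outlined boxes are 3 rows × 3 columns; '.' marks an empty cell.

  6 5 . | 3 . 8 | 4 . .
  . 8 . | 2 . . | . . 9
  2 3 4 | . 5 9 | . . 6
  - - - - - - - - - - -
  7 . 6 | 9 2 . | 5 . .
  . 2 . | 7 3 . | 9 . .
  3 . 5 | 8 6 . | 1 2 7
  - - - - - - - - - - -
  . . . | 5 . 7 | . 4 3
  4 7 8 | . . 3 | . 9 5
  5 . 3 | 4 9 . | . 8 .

Step 1. [r2c1∈{1}] only 1 remains possible at r2c1 ⇒ r2c1=1.
Step 2. [r9c9∈{1,2}] r9c9 is the only open cell in box 9 admitting 1. So r9c9=1.
Step 3. [r9c7∈{2,6,7}] 7 has one home in row 9: r9c7 ⇒ r9c7=7.
Step 4. [r6c6∈{4}] only 4 remains possible at r6c6. So r6c6=4.
Step 5. [r2c3∈{7}] nothing but 7 survives at r2c3. So r2c3=7.
Step 6. [r5c3∈{1}] r5c3's peers cover all but 1. So r5c3=1.
Step 7. [r7c2∈{1,6,9}] in col 2, 1 fits only at r7c2, so r7c2=1.
Step 8. [r8c4∈{1,6}] 6 has one home in col 4: r8c4. So r8c4=6.
Step 9. [r3c8∈{1,7}] across row 3, 7 lands solely at r3c8, so r3c8=7.
Step 10. [r7c3∈{2,9}] 2 has one home in col 3: r7c3, so r7c3=2.
Step 11. [r4c9∈{4,8}] row 4 places 8 nowhere but r4c9. So r4c9=8.
Step 12. [r1c8∈{1}] r1c8 is down to just 1, so r1c8=1.
Step 13. [r2c8∈{3,5}] in row 2, 5 fits only at r2c8, so r2c8=5.
Step 14. [r4c6∈{1}] only 1 remains possible at r4c6, so r4c6=1.
Step 15. [r1c5∈{7}] r1c5's peers cover all but 7, so r1c5=7.
Step 16. [r5c9∈{4}] r5c9's peers cover all but 4 ⇒ r5c9=4.
Step 17. [r4c8∈{3}] r4c8 is down to just 3 ⇒ r4c8=3.
Step 18. [r7c5∈{8}] r7c5's peers cover all but 8, so r7c5=8.
Step 19. [r8c5∈{1}] nothing but 1 survives at r8c5. So r8c5=1.
Step 20. [r1c3∈{9}] r1c3 is down to just 9, so r1c3=9.
Step 21. [r3c4∈{1}] only 1 remains possible at r3c4. So r3c4=1.
Step 22. [r7c7∈{6}] r7c7 has the single candidate 6, so r7c7=6.
Step 23. [r7c1∈{9}] r7c1 is down to just 9. So r7c1=9.
Step 24. [r9c6∈{2}] nothing but 2 survives at r9c6. So r9c6=2.
Step 25. [r2c7∈{3}] r2c7 has the single candidate 3. So r2c7=3.
Step 26. [r1c9∈{2}] nothing but 2 survives at r1c9. So r1c9=2.
Step 27. [r8c7∈{2}] only 2 remains possible at r8c7. So r8c7=2.
Step 28. [r2c6∈{6}] r2c6's peers cover all but 6 ⇒ r2c6=6.
Step 29. [r6c2∈{9}] only 9 remains possible at r6c2 ⇒ r6c2=9.
Step 30. [r5c6∈{5}] nothing but 5 survives at r5c6. So r5c6=5.
Step 31. [r5c1∈{8}] r5c1 has the single candidate 8. So r5c1=8.
Step 32. [r5c8∈{6}] r5c8 has the single candidate 6. So r5c8=6.
Step 33. [r2c5∈{4}] r2c5 has the single candidate 4 ⇒ r2c5=4.
Step 34. [r3c7∈{8}] r3c7's peers cover all but 8, so r3c7=8.
Step 35. [r9c2∈{6}] r9c2 is down to just 6 ⇒ r9c2=6.
Step 36. [r4c2∈{4}] only 4 remains possible at r4c2, so r4c2=4.

Answer: 6 5 9 3 7 8 4 1 2 / 1 8 7 2 4 6 3 5 9 / 2 3 4 1 5 9 8 7 6 / 7 4 6 9 2 1 5 3 8 / 8 2 1 7 3 5 9 6 4 / 3 9 5 8 6 4 1 2 7 / 9 1 2 5 8 7 6 4 3 / 4 7 8 6 1 3 2 9 5 / 5 6 3 4 9 2 7 8 1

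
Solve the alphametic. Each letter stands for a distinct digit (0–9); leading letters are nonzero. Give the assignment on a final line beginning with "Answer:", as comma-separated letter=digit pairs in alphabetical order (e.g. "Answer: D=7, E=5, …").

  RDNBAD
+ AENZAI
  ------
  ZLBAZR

Step 1. [col 1: D + I ≡ R (mod 10)] several values work for D in column 1 (D + I ≡ R (mod 10), carry-in 0); try D=4. So D=4.
Step 2. [col 1: D + I ≡ R (mod 10)] no forcing yet in column 1 (carry-in 0); R=3 is free and consistent — try it ⇒ R=3.
Step 3. [col 1: D + I ≡ R (mod 10)] column 1 reads D+I+carry(0)=R with D=4, R=3; with digits 3,4 already taken and all letters distinct, the only value for I is 9 ⇒ I=9.
Step 4. [col 2: A + A ≡ Z (mod 10)] no forcing yet in column 2 (carry-in 1); A=2 is free and consistent — try it ⇒ A=2.
Step 5. [col 2: A + A ≡ Z (mod 10)] from column 2 (A=2, carry-in 1, digits 2,3,4,9 already taken and all letters distinct): Z must equal 5. So Z=5.
Step 6. [col 3: B + Z ≡ A (mod 10)] from column 3 (Z=5, A=2, carry-in 0, digits 2,3,4,5,9 already taken and all letters distinct): B must equal 7 ⇒ B=7.
Step 7. [col 4: N + N ≡ B (mod 10)] from column 4 (B=7, carry-in 1, digits 2,3,4,5,7,9 already taken and all letters distinct): N must equal 8 ⇒ N=8.
Step 8. [col 5: D + E ≡ L (mod 10)] column 5 (D + E ≡ L (mod 10), carry-in 1) doesn't pin E yet; pick E=1 and continue, so E=1.
Step 9. [col 5: D + E ≡ L (mod 10)] from column 5 (D=4, E=1, carry-in 1, digits 1,2,3,4,5,7,8,9 already taken and all letters distinct): L must equal 6. So L=6.

Answer: A=2, B=7, D=4, E=1, I=9, L=6, N=8, R=3, Z=5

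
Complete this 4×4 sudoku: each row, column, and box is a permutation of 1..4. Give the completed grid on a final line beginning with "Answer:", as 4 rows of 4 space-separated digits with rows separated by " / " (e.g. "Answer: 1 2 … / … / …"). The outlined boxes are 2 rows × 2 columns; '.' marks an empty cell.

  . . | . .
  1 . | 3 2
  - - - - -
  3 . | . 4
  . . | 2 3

Step 1. [r2c2∈{4}] r2c2's peers cover all but 4, so r2c2=4.
Step 2. [r3c3∈{1}] nothing but 1 survives at r3c3 ⇒ r3c3=1.
Step 3. [r1c2∈{2,3}] in row 1, 3 fits only at r1c2, so r1c2=3.
Step 4. [r1c3∈{4}] nothing but 4 survives at r1c3 ⇒ r1c3=4.
Step 5. [r1c1∈{2}] only 2 remains possible at r1c1. So r1c1=2.
Step 6. [r3c2∈{2}] r3c2 has the single candidate 2. So r3c2=2.
Step 7. [r1c4∈{1}] r1c4's peers cover all but 1. So r1c4=1.
Step 8. [r4c1∈{4}] r4c1's peers cover all but 4 ⇒ r4c1=4.
Step 9. [r4c2∈{1}] r4c2's peers cover all but 1 ⇒ r4c2=1.

Answer: 2 3 4 1 / 1 4 3 2 / 3 2 1 4 / 4 1 2 3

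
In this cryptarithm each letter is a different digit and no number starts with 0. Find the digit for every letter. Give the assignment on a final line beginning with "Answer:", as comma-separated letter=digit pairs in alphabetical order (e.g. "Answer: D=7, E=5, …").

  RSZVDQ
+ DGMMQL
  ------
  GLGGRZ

Step 1. [col 1: Q + L ≡ Z (mod 10)] no forcing yet in column 1 (carry-in 0); Q=2 is free and consistent — try it ⇒ Q=2.
Step 2. [col 1: Q + L ≡ Z (mod 10)] several values work for L in column 1 (Q + L ≡ Z (mod 10), carry-in 0); try L=5 ⇒ L=5.
Step 3. [col 1: Q + L ≡ Z (mod 10)] column 1: given Q=2, L=5, carry-in 0, and digits 2,5 already taken and all letters distinct, Q+L≡Z (mod 10) forces Z=7 ⇒ Z=7.
Step 4. [col 2: D + Q ≡ R (mod 10)] several values work for D in column 2 (D + Q ≡ R (mod 10), carry-in 0); try D=1, so D=1.
Step 5. [col 2: D + Q ≡ R (mod 10)] in column 2 we have D+Q≡R with carry-in 0; given D=1, Q=2 and digits 1,2,5,7 already taken and all letters distinct, that pins R to 3. So R=3.
Step 6. [col 3: V + M ≡ G (mod 10)] no forcing yet in column 3 (carry-in 0); M=6 is free and consistent — try it ⇒ M=6.
Step 7. [col 3: V + M ≡ G (mod 10)] no forcing yet in column 3 (carry-in 0); V=8 is free and consistent — try it. So V=8.
Step 8. [col 3: V + M ≡ G (mod 10)] from column 3 (V=8, M=6, carry-in 0, digits 1,2,3,5,6,7,8 already taken and all letters distinct): G must equal 4. So G=4.
Step 9. [col 5: S + G ≡ L (mod 10)] column 5: given G=4, L=5, carry-in 1, and digits 1,2,3,4,5,6,7,8 already taken and all letters distinct, S+G≡L (mod 10) forces S=0. So S=0.

Answer: D=1, G=4, L=5, M=6, Q=2, R=3, S=0, V=8, Z=7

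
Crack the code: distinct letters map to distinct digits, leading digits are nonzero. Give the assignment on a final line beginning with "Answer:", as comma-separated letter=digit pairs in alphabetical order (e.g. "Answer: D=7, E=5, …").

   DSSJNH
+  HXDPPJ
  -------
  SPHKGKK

Step 1. [col 1: H + J ≡ K (mod 10)] no forcing yet in column 1 (carry-in 0); H=9 is free and consistent — try it ⇒ H=9.
Step 2. [col 1: H + J ≡ K (mod 10)] column 1 (H + J ≡ K (mod 10), carry-in 0) doesn't pin K yet; pick K=6 and continue ⇒ K=6.
Step 3. [col 1: H + J ≡ K (mod 10)] in column 1 we have H+J≡K with carry-in 0; given H=9, K=6 and digits 6,9 already taken and all letters distinct, that pins J to 7 ⇒ J=7.
Step 4. [S] the sum has 7 digits but both addends have 6; that extra leading digit S is the final carry, namely 1. So S=1.
Step 5. [col 2: N + P ≡ K (mod 10)] several values work for N in column 2 (N + P ≡ K (mod 10), carry-in 1); try N=2. So N=2.
Step 6. [col 2: N + P ≡ K (mod 10)] column 2: given N=2, K=6, carry-in 1, and digits 1,2,6,7,9 already taken and all letters distinct, N+P≡K (mod 10) forces P=3 ⇒ P=3.
Step 7. [col 3: J + P ≡ G (mod 10)] in column 3 we have J+P≡G with carry-in 0; given J=7, P=3 and digits 1,2,3,6,7,9 already taken and all letters distinct, that pins G to 0, so G=0.
Step 8. [col 4: S + D ≡ K (mod 10)] from column 4 (S=1, K=6, carry-in 1, digits 0,1,2,3,6,7,9 already taken and all letters distinct): D must equal 4, so D=4.
Step 9. [col 5: S + X ≡ H (mod 10)] column 5 reads S+X+carry(0)=H with S=1, H=9; with digits 0,1,2,3,4,6,7,9 already taken and all letters distinct, the only value for X is 8. So X=8.

Answer: D=4, G=0, H=9, J=7, K=6, N=2, P=3, S=1, X=8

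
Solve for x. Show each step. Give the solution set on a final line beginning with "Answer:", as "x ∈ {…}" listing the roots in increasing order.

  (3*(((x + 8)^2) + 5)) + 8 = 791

Step 1. [(3*(((x + 8)^2) + 5)) + 8 = 791] subtract 8: x sits inside (… + 8) ⇒ sub: 3*(((x + 8)^2) + 5) = 783.
Step 2. [3*(((x + 8)^2) + 5) = 783] leading coefficient 3: divide by 3 ⇒ div: ((x + 8)^2) + 5 = 261.
Step 3. [((x + 8)^2) + 5 = 261] 5 comes off first (subtract 5), so sub: (x + 8)^2 = 256.
Step 4. [(x + 8)^2 = 256] √ both sides: 256 ≥ 0 gives two branches. So sqrt: x + 8 = 16 or -16.
Step 5. [x + 8 = 16 or -16] 8 comes off first (subtract 8). So sub: x = 8 or -24.

Answer: x ∈ {-24, 8}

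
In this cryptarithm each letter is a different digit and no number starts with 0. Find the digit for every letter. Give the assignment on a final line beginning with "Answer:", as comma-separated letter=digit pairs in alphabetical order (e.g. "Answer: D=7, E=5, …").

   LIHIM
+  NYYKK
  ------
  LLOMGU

Step 1. [col 1: M + K ≡ U (mod 10)] no forcing yet in column 1 (carry-in 0); U=3 is free and consistent — try it. So U=3.
Step 2. [col 1: M + K ≡ U (mod 10)] several values work for M in column 1 (M + K ≡ U (mod 10), carry-in 0); try M=7, so M=7.
Step 3. [L] L is the leading digit of a 6-digit sum of two 5-digit numbers; the final carry is exactly 1 ⇒ L=1.
Step 4. [col 1: M + K ≡ U (mod 10)] from column 1 (M=7, U=3, carry-in 0, digits 1,3,7 already taken and all letters distinct): K must equal 6, so K=6.
Step 5. [col 2: I + K ≡ G (mod 10)] several values work for I in column 2 (I + K ≡ G (mod 10), carry-in 1); try I=8. So I=8.
Step 6. [col 2: I + K ≡ G (mod 10)] column 2: given I=8, K=6, carry-in 1, and digits 1,3,6,7,8 already taken and all letters distinct, I+K≡G (mod 10) forces G=5. So G=5.
Step 7. [col 3: H + Y ≡ M (mod 10)] column 3 (H + Y ≡ M (mod 10), carry-in 1) doesn't pin Y yet; pick Y=2 and continue, so Y=2.
Step 8. [col 3: H + Y ≡ M (mod 10)] column 3: given Y=2, M=7, carry-in 1, and digits 1,2,3,5,6,7,8 already taken and all letters distinct, H+Y≡M (mod 10) forces H=4, so H=4.
Step 9. [col 4: I + Y ≡ O (mod 10)] column 4: given I=8, Y=2, carry-in 0, and digits 1,2,3,4,5,6,7,8 already taken and all letters distinct, I+Y≡O (mod 10) forces O=0 ⇒ O=0.
Step 10. [col 5: L + N ≡ L (mod 10)] in column 5 we have L+N≡L with carry-in 1; given L=1 and digits 0,1,2,3,4,5,6,7,8 already taken and all letters distinct, that pins N to 9, so N=9.

Answer: G=5, H=4, I=8, K=6, L=1, M=7, N=9, O=0, U=3, Y=2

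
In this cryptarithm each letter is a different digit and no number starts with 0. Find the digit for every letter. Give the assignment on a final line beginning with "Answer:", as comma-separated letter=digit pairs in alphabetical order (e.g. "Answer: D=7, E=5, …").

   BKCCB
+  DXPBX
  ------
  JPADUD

Step 1. [col 1: B + X ≡ D (mod 10)] several values work for X in column 1 (B + X ≡ D (mod 10), carry-in 0); try X=2, so X=2.
Step 2. [J] adding two 5-digit numbers gives at most 5+1 digits, and here it does — J is that final carry and must be 1 ⇒ J=1.
Step 3. [col 1: B + X ≡ D (mod 10)] D=7 is one option consistent with column 1 (B + X ≡ D (mod 10), carry-in 0) — take it ⇒ D=7.
Step 4. [col 1: B + X ≡ D (mod 10)] in column 1 we have B+X≡D with carry-in 0; given X=2, D=7 and digits 1,2,7 already taken and all letters distinct, that pins B to 5. So B=5.
Step 5. [col 2: C + B ≡ U (mod 10)] column 2 (C + B ≡ U (mod 10), carry-in 0) doesn't pin U yet; pick U=9 and continue, so U=9.
Step 6. [col 2: C + B ≡ U (mod 10)] column 2 reads C+B+carry(0)=U with B=5, U=9; with digits 1,2,5,7,9 already taken and all letters distinct, the only value for C is 4 ⇒ C=4.
Step 7. [col 3: C + P ≡ D (mod 10)] column 3: given C=4, D=7, carry-in 0, and digits 1,2,4,5,7,9 already taken and all letters distinct, C+P≡D (mod 10) forces P=3. So P=3.
Step 8. [col 4: K + X ≡ A (mod 10)] several values work for K in column 4 (K + X ≡ A (mod 10), carry-in 0); try K=8, so K=8.
Step 9. [col 4: K + X ≡ A (mod 10)] from column 4 (K=8, X=2, carry-in 0, digits 1,2,3,4,5,7,8,9 already taken and all letters distinct): A must equal 0, so A=0.

Answer: A=0, B=5, C=4, D=7, J=1, K=8, P=3, U=9, X=2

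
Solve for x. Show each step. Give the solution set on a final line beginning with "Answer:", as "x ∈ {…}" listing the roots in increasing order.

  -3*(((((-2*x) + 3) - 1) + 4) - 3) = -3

Step 1. [-3*(((((-2*x) + 3) - 1) + 4) - 3) = -3] LHS = -3·(…); ÷-3 both sides. So div: ((((-2*x) + 3) - 1) + 4) - 3 = 1.
Step 2. [((((-2*x) + 3) - 1) + 4) - 3 = 1] peel the -3: add 3 from each side ⇒ sub: (((-2*x) + 3) - 1) + 4 = 4.
Step 3. [(((-2*x) + 3) - 1) + 4 = 4] 4 comes off first (subtract 4) ⇒ sub: ((-2*x) + 3) - 1 = 0.
Step 4. [((-2*x) + 3) - 1 = 0] add 1: x sits inside (… - 1) ⇒ sub: (-2*x) + 3 = 1.
Step 5. [(-2*x) + 3 = 1] peel the +3: subtract 3 from each side. So sub: -2*x = -2.
Step 6. [-2*x = -2] divide by the outer -2, so div: x = 1.

Answer: x ∈ {1}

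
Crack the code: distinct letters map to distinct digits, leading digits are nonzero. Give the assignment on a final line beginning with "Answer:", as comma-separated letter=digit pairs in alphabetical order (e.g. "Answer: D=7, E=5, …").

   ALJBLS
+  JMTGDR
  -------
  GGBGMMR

Step 1. [G] the sum has 7 digits but both addends have 6; that extra leading digit G is the final carry, namely 1 ⇒ G=1.
Step 2. [col 1: S + R ≡ R (mod 10)] column 1 reads S+R+carry(0)=R with nothing yet; with digits 1 already taken and all letters distinct, the only value for S is 0, so S=0.
Step 3. [col 1: S + R ≡ R (mod 10)] R=5 is one option consistent with column 1 (S + R ≡ R (mod 10), carry-in 0) — take it ⇒ R=5.
Step 4. [col 2: L + D ≡ M (mod 10)] several values work for D in column 2 (L + D ≡ M (mod 10), carry-in 0); try D=9, so D=9.
Step 5. [col 2: L + D ≡ M (mod 10)] several values work for M in column 2 (L + D ≡ M (mod 10), carry-in 0); try M=6, so M=6.
Step 6. [col 2: L + D ≡ M (mod 10)] column 2 reads L+D+carry(0)=M with D=9, M=6; with digits 0,1,5,6,9 already taken and all letters distinct, the only value for L is 7. So L=7.
Step 7. [col 3: B + G ≡ M (mod 10)] in column 3 we have B+G≡M with carry-in 1; given G=1, M=6 and digits 0,1,5,6,7,9 already taken and all letters distinct, that pins B to 4 ⇒ B=4.
Step 8. [col 4: J + T ≡ G (mod 10)] several values work for J in column 4 (J + T ≡ G (mod 10), carry-in 0); try J=8. So J=8.
Step 9. [col 4: J + T ≡ G (mod 10)] from column 4 (J=8, G=1, carry-in 0, digits 0,1,4,5,6,7,8,9 already taken and all letters distinct): T must equal 3 ⇒ T=3.
Step 10. [col 6: A + J ≡ G (mod 10)] in column 6 we have A+J≡G with carry-in 1; given J=8, G=1 and digits 0,1,3,4,5,6,7,8,9 already taken and all letters distinct, that pins A to 2 ⇒ A=2.

Answer: A=2, B=4, D=9, G=1, J=8, L=7, M=6, R=5, S=0, T=3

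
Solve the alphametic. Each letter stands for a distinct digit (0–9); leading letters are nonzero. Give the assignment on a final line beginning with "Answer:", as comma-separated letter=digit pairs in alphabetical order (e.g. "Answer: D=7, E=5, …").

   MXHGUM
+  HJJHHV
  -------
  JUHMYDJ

Step 1. [col 1: M + V ≡ J (mod 10)] no forcing yet in column 1 (carry-in 0); V=4 is free and consistent — try it ⇒ V=4.
Step 2. [col 1: M + V ≡ J (mod 10)] no forcing yet in column 1 (carry-in 0); J=1 is free and consistent — try it. So J=1.
Step 3. [col 1: M + V ≡ J (mod 10)] in column 1 we have M+V≡J with carry-in 0; given V=4, J=1 and digits 1,4 already taken and all letters distinct, that pins M to 7. So M=7.
Step 4. [col 2: U + H ≡ D (mod 10)] column 2 (U + H ≡ D (mod 10), carry-in 1) doesn't pin H yet; pick H=6 and continue ⇒ H=6.
Step 5. [col 2: U + H ≡ D (mod 10)] several values work for D in column 2 (U + H ≡ D (mod 10), carry-in 1); try D=0, so D=0.
Step 6. [col 2: U + H ≡ D (mod 10)] column 2: given H=6, D=0, carry-in 1, and digits 0,1,4,6,7 already taken and all letters distinct, U+H≡D (mod 10) forces U=3 ⇒ U=3.
Step 7. [col 3: G + H ≡ Y (mod 10)] no forcing yet in column 3 (carry-in 1); G=2 is free and consistent — try it ⇒ G=2.
Step 8. [col 3: G + H ≡ Y (mod 10)] in column 3 we have G+H≡Y with carry-in 1; given G=2, H=6 and digits 0,1,2,3,4,6,7 already taken and all letters distinct, that pins Y to 9, so Y=9.
Step 9. [col 5: X + J ≡ H (mod 10)] column 5: given J=1, H=6, carry-in 0, and digits 0,1,2,3,4,6,7,9 already taken and all letters distinct, X+J≡H (mod 10) forces X=5, so X=5.

Answer: D=0, G=2, H=6, J=1, M=7, U=3, V=4, X=5, Y=9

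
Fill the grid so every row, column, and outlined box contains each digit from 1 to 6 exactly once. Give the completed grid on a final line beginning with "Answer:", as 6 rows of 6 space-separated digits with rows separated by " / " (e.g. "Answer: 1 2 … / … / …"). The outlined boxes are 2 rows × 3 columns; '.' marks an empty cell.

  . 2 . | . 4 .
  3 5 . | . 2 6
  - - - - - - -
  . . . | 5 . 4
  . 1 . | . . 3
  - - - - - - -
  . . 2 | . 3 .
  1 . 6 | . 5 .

Step 1. [r3c2∈{3,6}] in col 2, 6 fits only at r3c2, so r3c2=6.
Step 2. [r2c4∈{1}] r2c4 is down to just 1 ⇒ r2c4=1.
Step 3. [r5c2∈{4}] r5c2's peers cover all but 4. So r5c2=4.
Step 4. [r4c4∈{2,6}] 2 has one home in box 4: r4c4 ⇒ r4c4=2.
Step 5. [r4c1∈{4,5}] in col 1, 4 fits only at r4c1, so r4c1=4.
Step 6. [r5c1∈{5}] r5c1 is down to just 5, so r5c1=5.
Step 7. [r3c3∈{3}] r3c3 is down to just 3 ⇒ r3c3=3.
Step 8. [r6c4∈{4}] r6c4's peers cover all but 4, so r6c4=4.
Step 9. [r2c3∈{4}] nothing but 4 survives at r2c3, so r2c3=4.
Step 10. [r4c5∈{6}] only 6 remains possible at r4c5, so r4c5=6.
Step 11. [r6c2∈{3}] r6c2 is down to just 3. So r6c2=3.
Step 12. [r1c6∈{5}] r1c6 is down to just 5. So r1c6=5.
Step 13. [r5c6∈{1}] only 1 remains possible at r5c6. So r5c6=1.
Step 14. [r1c4∈{3}] nothing but 3 survives at r1c4, so r1c4=3.
Step 15. [r5c4∈{6}] nothing but 6 survives at r5c4 ⇒ r5c4=6.
Step 16. [r3c1∈{2}] r3c1 is down to just 2. So r3c1=2.
Step 17. [r1c3∈{1}] r1c3 has the single candidate 1. So r1c3=1.
Step 18. [r6c6∈{2}] r6c6 has the single candidate 2 ⇒ r6c6=2.
Step 19. [r4c3∈{5}] r4c3 has the single candidate 5 ⇒ r4c3=5.
Step 20. [r1c1∈{6}] r1c1's peers cover all but 6 ⇒ r1c1=6.
Step 21. [r3c5∈{1}] nothing but 1 survives at r3c5, so r3c5=1.

Answer: 6 2 1 3 4 5 / 3 5 4 1 2 6 / 2 6 3 5 1 4 / 4 1 5 2 6 3 / 5 4 2 6 3 1 / 1 3 6 4 5 2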